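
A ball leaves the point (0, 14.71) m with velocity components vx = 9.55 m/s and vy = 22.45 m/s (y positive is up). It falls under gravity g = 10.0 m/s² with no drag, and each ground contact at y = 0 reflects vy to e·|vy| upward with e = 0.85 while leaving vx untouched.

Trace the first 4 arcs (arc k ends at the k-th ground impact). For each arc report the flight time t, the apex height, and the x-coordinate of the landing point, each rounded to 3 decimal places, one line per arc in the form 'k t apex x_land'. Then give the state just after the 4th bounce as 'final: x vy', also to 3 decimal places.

1 5.070 39.910 48.421
2 4.803 28.835 94.289
3 4.082 20.833 133.276
4 3.470 15.052 166.416
final: 166.416 14.748

Arc 1: start y=14.710, vy=22.450 → t=5.070, apex=39.910, x_land=48.421, impact vy=-28.252
  bounce: vy ← 0.85·28.252 = 24.015
Arc 2: start y=0.000, vy=24.015 → t=4.803, apex=28.835, x_land=94.289, impact vy=-24.015
  bounce: vy ← 0.85·24.015 = 20.412
Arc 3: start y=0.000, vy=20.412 → t=4.082, apex=20.833, x_land=133.276, impact vy=-20.412
  bounce: vy ← 0.85·20.412 = 17.351
Arc 4: start y=0.000, vy=17.351 → t=3.470, apex=15.052, x_land=166.416, impact vy=-17.351
  bounce: vy ← 0.85·17.351 = 14.748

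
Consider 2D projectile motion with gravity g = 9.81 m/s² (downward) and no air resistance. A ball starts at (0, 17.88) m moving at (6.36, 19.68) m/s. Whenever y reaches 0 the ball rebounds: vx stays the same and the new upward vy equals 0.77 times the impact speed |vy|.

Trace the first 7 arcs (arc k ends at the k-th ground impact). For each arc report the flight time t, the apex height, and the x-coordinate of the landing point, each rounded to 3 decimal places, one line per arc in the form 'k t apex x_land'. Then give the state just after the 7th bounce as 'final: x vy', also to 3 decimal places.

Arc 1: start y=17.880, vy=19.680 → t=4.776, apex=37.620, x_land=30.372, impact vy=-27.168
  bounce: vy ← 0.77·27.168 = 20.919
Arc 2: start y=0.000, vy=20.919 → t=4.265, apex=22.305, x_land=57.497, impact vy=-20.919
  bounce: vy ← 0.77·20.919 = 16.108
Arc 3: start y=0.000, vy=16.108 → t=3.284, apex=13.225, x_land=78.384, impact vy=-16.108
  bounce: vy ← 0.77·16.108 = 12.403
Arc 4: start y=0.000, vy=12.403 → t=2.529, apex=7.841, x_land=94.466, impact vy=-12.403
  bounce: vy ← 0.77·12.403 = 9.550
Arc 5: start y=0.000, vy=9.550 → t=1.947, apex=4.649, x_land=106.849, impact vy=-9.550
  bounce: vy ← 0.77·9.550 = 7.354
Arc 6: start y=0.000, vy=7.354 → t=1.499, apex=2.756, x_land=116.385, impact vy=-7.354
  bounce: vy ← 0.77·7.354 = 5.662
Arc 7: start y=0.000, vy=5.662 → t=1.154, apex=1.634, x_land=123.727, impact vy=-5.662
  bounce: vy ← 0.77·5.662 = 4.360

1 4.776 37.620 30.372
2 4.265 22.305 57.497
3 3.284 13.225 78.384
4 2.529 7.841 94.466
5 1.947 4.649 106.849
6 1.499 2.756 116.385
7 1.154 1.634 123.727
final: 123.727 4.360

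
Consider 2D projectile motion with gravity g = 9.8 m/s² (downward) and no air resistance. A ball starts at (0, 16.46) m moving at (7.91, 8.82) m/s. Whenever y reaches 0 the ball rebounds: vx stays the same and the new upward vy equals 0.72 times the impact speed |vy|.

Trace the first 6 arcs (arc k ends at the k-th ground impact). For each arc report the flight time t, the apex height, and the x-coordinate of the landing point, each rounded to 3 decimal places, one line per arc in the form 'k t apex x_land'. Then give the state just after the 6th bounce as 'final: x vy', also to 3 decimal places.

Arc 1: start y=16.460, vy=8.820 → t=2.942, apex=20.429, x_land=23.270, impact vy=-20.010
  bounce: vy ← 0.72·20.010 = 14.407
Arc 2: start y=0.000, vy=14.407 → t=2.940, apex=10.590, x_land=46.528, impact vy=-14.407
  bounce: vy ← 0.72·14.407 = 10.373
Arc 3: start y=0.000, vy=10.373 → t=2.117, apex=5.490, x_land=63.273, impact vy=-10.373
  bounce: vy ← 0.72·10.373 = 7.469
Arc 4: start y=0.000, vy=7.469 → t=1.524, apex=2.846, x_land=75.330, impact vy=-7.469
  bounce: vy ← 0.72·7.469 = 5.378
Arc 5: start y=0.000, vy=5.378 → t=1.097, apex=1.475, x_land=84.011, impact vy=-5.378
  bounce: vy ← 0.72·5.378 = 3.872
Arc 6: start y=0.000, vy=3.872 → t=0.790, apex=0.765, x_land=90.261, impact vy=-3.872
  bounce: vy ← 0.72·3.872 = 2.788

1 2.942 20.429 23.270
2 2.940 10.590 46.528
3 2.117 5.490 63.273
4 1.524 2.846 75.330
5 1.097 1.475 84.011
6 0.790 0.765 90.261
final: 90.261 2.788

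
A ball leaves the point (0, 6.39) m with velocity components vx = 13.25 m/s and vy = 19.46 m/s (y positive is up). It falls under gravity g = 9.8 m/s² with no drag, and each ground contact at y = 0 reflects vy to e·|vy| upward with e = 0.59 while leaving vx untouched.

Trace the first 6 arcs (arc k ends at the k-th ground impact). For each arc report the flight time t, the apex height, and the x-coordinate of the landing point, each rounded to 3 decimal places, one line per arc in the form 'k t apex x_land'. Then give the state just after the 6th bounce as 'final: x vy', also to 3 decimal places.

1 4.276 25.711 56.662
2 2.703 8.950 92.477
3 1.595 3.115 113.607
4 0.941 1.085 126.074
5 0.555 0.378 133.430
6 0.328 0.131 137.769
final: 137.769 0.947

Arc 1: start y=6.390, vy=19.460 → t=4.276, apex=25.711, x_land=56.662, impact vy=-22.449
  bounce: vy ← 0.59·22.449 = 13.245
Arc 2: start y=0.000, vy=13.245 → t=2.703, apex=8.950, x_land=92.477, impact vy=-13.245
  bounce: vy ← 0.59·13.245 = 7.814
Arc 3: start y=0.000, vy=7.814 → t=1.595, apex=3.115, x_land=113.607, impact vy=-7.814
  bounce: vy ← 0.59·7.814 = 4.610
Arc 4: start y=0.000, vy=4.610 → t=0.941, apex=1.085, x_land=126.074, impact vy=-4.610
  bounce: vy ← 0.59·4.610 = 2.720
Arc 5: start y=0.000, vy=2.720 → t=0.555, apex=0.378, x_land=133.430, impact vy=-2.720
  bounce: vy ← 0.59·2.720 = 1.605
Arc 6: start y=0.000, vy=1.605 → t=0.328, apex=0.131, x_land=137.769, impact vy=-1.605
  bounce: vy ← 0.59·1.605 = 0.947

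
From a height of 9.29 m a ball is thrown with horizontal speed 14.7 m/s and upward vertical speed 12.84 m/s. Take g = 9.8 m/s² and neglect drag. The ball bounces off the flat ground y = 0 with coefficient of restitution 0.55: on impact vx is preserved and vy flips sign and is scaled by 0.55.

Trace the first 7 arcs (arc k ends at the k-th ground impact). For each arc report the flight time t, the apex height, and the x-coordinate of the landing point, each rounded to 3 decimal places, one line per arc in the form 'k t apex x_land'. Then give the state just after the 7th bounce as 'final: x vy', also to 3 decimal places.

1 3.211 17.702 47.200
2 2.091 5.355 77.934
3 1.150 1.620 94.837
4 0.632 0.490 104.134
5 0.348 0.148 109.248
6 0.191 0.045 112.060
7 0.105 0.014 113.607
final: 113.607 0.284

Arc 1: start y=9.290, vy=12.840 → t=3.211, apex=17.702, x_land=47.200, impact vy=-18.627
  bounce: vy ← 0.55·18.627 = 10.245
Arc 2: start y=0.000, vy=10.245 → t=2.091, apex=5.355, x_land=77.934, impact vy=-10.245
  bounce: vy ← 0.55·10.245 = 5.635
Arc 3: start y=0.000, vy=5.635 → t=1.150, apex=1.620, x_land=94.837, impact vy=-5.635
  bounce: vy ← 0.55·5.635 = 3.099
Arc 4: start y=0.000, vy=3.099 → t=0.632, apex=0.490, x_land=104.134, impact vy=-3.099
  bounce: vy ← 0.55·3.099 = 1.704
Arc 5: start y=0.000, vy=1.704 → t=0.348, apex=0.148, x_land=109.248, impact vy=-1.704
  bounce: vy ← 0.55·1.704 = 0.937
Arc 6: start y=0.000, vy=0.937 → t=0.191, apex=0.045, x_land=112.060, impact vy=-0.937
  bounce: vy ← 0.55·0.937 = 0.516
Arc 7: start y=0.000, vy=0.516 → t=0.105, apex=0.014, x_land=113.607, impact vy=-0.516
  bounce: vy ← 0.55·0.516 = 0.284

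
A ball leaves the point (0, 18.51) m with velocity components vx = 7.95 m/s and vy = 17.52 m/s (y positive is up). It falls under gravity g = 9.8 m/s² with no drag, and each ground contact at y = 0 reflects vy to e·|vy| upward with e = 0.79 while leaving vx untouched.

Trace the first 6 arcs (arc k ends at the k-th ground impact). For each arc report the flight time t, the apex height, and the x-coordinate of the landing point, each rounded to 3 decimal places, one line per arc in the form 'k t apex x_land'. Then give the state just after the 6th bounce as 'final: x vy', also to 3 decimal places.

1 4.429 34.171 35.207
2 4.172 21.326 68.377
3 3.296 13.310 94.582
4 2.604 8.306 115.284
5 2.057 5.184 131.638
6 1.625 3.235 144.558
final: 144.558 6.291

Arc 1: start y=18.510, vy=17.520 → t=4.429, apex=34.171, x_land=35.207, impact vy=-25.879
  bounce: vy ← 0.79·25.879 = 20.445
Arc 2: start y=0.000, vy=20.445 → t=4.172, apex=21.326, x_land=68.377, impact vy=-20.445
  bounce: vy ← 0.79·20.445 = 16.151
Arc 3: start y=0.000, vy=16.151 → t=3.296, apex=13.310, x_land=94.582, impact vy=-16.151
  bounce: vy ← 0.79·16.151 = 12.760
Arc 4: start y=0.000, vy=12.760 → t=2.604, apex=8.306, x_land=115.284, impact vy=-12.760
  bounce: vy ← 0.79·12.760 = 10.080
Arc 5: start y=0.000, vy=10.080 → t=2.057, apex=5.184, x_land=131.638, impact vy=-10.080
  bounce: vy ← 0.79·10.080 = 7.963
Arc 6: start y=0.000, vy=7.963 → t=1.625, apex=3.235, x_land=144.558, impact vy=-7.963
  bounce: vy ← 0.79·7.963 = 6.291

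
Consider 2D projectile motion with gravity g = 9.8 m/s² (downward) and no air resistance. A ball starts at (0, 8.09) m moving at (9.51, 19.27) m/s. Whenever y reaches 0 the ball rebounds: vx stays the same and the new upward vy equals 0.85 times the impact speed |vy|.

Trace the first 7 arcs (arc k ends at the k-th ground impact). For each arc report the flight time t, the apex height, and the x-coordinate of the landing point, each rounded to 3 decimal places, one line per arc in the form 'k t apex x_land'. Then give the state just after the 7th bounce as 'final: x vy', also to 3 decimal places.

1 4.315 27.036 41.038
2 3.993 19.533 79.013
3 3.394 14.113 111.292
4 2.885 10.196 138.729
5 2.452 7.367 162.051
6 2.084 5.323 181.874
7 1.772 3.846 198.724
final: 198.724 7.380

Arc 1: start y=8.090, vy=19.270 → t=4.315, apex=27.036, x_land=41.038, impact vy=-23.019
  bounce: vy ← 0.85·23.019 = 19.567
Arc 2: start y=0.000, vy=19.567 → t=3.993, apex=19.533, x_land=79.013, impact vy=-19.567
  bounce: vy ← 0.85·19.567 = 16.632
Arc 3: start y=0.000, vy=16.632 → t=3.394, apex=14.113, x_land=111.292, impact vy=-16.632
  bounce: vy ← 0.85·16.632 = 14.137
Arc 4: start y=0.000, vy=14.137 → t=2.885, apex=10.196, x_land=138.729, impact vy=-14.137
  bounce: vy ← 0.85·14.137 = 12.016
Arc 5: start y=0.000, vy=12.016 → t=2.452, apex=7.367, x_land=162.051, impact vy=-12.016
  bounce: vy ← 0.85·12.016 = 10.214
Arc 6: start y=0.000, vy=10.214 → t=2.084, apex=5.323, x_land=181.874, impact vy=-10.214
  bounce: vy ← 0.85·10.214 = 8.682
Arc 7: start y=0.000, vy=8.682 → t=1.772, apex=3.846, x_land=198.724, impact vy=-8.682
  bounce: vy ← 0.85·8.682 = 7.380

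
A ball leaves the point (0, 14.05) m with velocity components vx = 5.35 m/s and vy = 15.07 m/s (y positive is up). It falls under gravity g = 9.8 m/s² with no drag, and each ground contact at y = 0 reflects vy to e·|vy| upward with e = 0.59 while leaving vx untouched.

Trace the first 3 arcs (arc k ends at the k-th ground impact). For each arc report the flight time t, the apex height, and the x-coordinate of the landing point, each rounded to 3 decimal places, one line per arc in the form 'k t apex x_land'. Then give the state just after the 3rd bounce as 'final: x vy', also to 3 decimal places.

Arc 1: start y=14.050, vy=15.070 → t=3.825, apex=25.637, x_land=20.464, impact vy=-22.416
  bounce: vy ← 0.59·22.416 = 13.226
Arc 2: start y=0.000, vy=13.226 → t=2.699, apex=8.924, x_land=34.905, impact vy=-13.226
  bounce: vy ← 0.59·13.226 = 7.803
Arc 3: start y=0.000, vy=7.803 → t=1.592, apex=3.107, x_land=43.424, impact vy=-7.803
  bounce: vy ← 0.59·7.803 = 4.604

1 3.825 25.637 20.464
2 2.699 8.924 34.905
3 1.592 3.107 43.424
final: 43.424 4.604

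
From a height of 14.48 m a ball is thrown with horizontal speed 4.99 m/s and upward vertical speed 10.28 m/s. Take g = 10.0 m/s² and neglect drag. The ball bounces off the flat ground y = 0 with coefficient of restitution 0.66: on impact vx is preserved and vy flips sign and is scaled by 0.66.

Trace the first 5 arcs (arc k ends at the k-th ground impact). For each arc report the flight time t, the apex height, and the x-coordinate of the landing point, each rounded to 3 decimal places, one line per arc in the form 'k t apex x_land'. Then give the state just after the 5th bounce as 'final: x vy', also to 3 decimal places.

Arc 1: start y=14.480, vy=10.280 → t=3.016, apex=19.764, x_land=15.051, impact vy=-19.882
  bounce: vy ← 0.66·19.882 = 13.122
Arc 2: start y=0.000, vy=13.122 → t=2.624, apex=8.609, x_land=28.146, impact vy=-13.122
  bounce: vy ← 0.66·13.122 = 8.660
Arc 3: start y=0.000, vy=8.660 → t=1.732, apex=3.750, x_land=36.789, impact vy=-8.660
  bounce: vy ← 0.66·8.660 = 5.716
Arc 4: start y=0.000, vy=5.716 → t=1.143, apex=1.634, x_land=42.494, impact vy=-5.716
  bounce: vy ← 0.66·5.716 = 3.772
Arc 5: start y=0.000, vy=3.772 → t=0.754, apex=0.712, x_land=46.259, impact vy=-3.772
  bounce: vy ← 0.66·3.772 = 2.490

1 3.016 19.764 15.051
2 2.624 8.609 28.146
3 1.732 3.750 36.789
4 1.143 1.634 42.494
5 0.754 0.712 46.259
final: 46.259 2.490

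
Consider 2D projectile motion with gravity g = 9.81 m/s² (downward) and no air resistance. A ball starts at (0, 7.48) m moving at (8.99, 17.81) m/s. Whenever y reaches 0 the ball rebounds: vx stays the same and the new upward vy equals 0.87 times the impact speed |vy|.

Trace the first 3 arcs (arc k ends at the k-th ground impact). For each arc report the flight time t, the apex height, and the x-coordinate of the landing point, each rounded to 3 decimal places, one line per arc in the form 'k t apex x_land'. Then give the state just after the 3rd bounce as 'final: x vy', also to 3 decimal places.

Arc 1: start y=7.480, vy=17.810 → t=4.011, apex=23.647, x_land=36.060, impact vy=-21.540
  bounce: vy ← 0.87·21.540 = 18.739
Arc 2: start y=0.000, vy=18.739 → t=3.820, apex=17.898, x_land=70.407, impact vy=-18.739
  bounce: vy ← 0.87·18.739 = 16.303
Arc 3: start y=0.000, vy=16.303 → t=3.324, apex=13.547, x_land=100.288, impact vy=-16.303
  bounce: vy ← 0.87·16.303 = 14.184

1 4.011 23.647 36.060
2 3.820 17.898 70.407
3 3.324 13.547 100.288
final: 100.288 14.184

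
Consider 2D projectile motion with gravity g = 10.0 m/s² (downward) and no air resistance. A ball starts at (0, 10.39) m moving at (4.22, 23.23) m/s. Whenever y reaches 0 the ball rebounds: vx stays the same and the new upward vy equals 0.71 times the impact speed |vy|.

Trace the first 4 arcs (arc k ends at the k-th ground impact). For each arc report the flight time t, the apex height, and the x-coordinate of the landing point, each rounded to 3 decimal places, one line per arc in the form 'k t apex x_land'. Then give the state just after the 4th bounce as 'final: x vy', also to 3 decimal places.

Arc 1: start y=10.390, vy=23.230 → t=5.057, apex=37.372, x_land=21.340, impact vy=-27.339
  bounce: vy ← 0.71·27.339 = 19.411
Arc 2: start y=0.000, vy=19.411 → t=3.882, apex=18.839, x_land=37.723, impact vy=-19.411
  bounce: vy ← 0.71·19.411 = 13.782
Arc 3: start y=0.000, vy=13.782 → t=2.756, apex=9.497, x_land=49.355, impact vy=-13.782
  bounce: vy ← 0.71·13.782 = 9.785
Arc 4: start y=0.000, vy=9.785 → t=1.957, apex=4.787, x_land=57.613, impact vy=-9.785
  bounce: vy ← 0.71·9.785 = 6.947

1 5.057 37.372 21.340
2 3.882 18.839 37.723
3 2.756 9.497 49.355
4 1.957 4.787 57.613
final: 57.613 6.947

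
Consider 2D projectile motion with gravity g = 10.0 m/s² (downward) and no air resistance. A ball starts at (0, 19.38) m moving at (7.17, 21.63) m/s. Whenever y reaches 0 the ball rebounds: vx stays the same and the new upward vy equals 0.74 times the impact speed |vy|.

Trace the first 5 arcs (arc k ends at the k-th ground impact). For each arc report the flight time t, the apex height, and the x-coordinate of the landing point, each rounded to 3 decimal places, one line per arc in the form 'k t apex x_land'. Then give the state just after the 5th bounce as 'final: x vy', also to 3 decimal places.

Arc 1: start y=19.380, vy=21.630 → t=5.088, apex=42.773, x_land=36.480, impact vy=-29.248
  bounce: vy ← 0.74·29.248 = 21.644
Arc 2: start y=0.000, vy=21.644 → t=4.329, apex=23.422, x_land=67.517, impact vy=-21.644
  bounce: vy ← 0.74·21.644 = 16.016
Arc 3: start y=0.000, vy=16.016 → t=3.203, apex=12.826, x_land=90.484, impact vy=-16.016
  bounce: vy ← 0.74·16.016 = 11.852
Arc 4: start y=0.000, vy=11.852 → t=2.370, apex=7.024, x_land=107.480, impact vy=-11.852
  bounce: vy ← 0.74·11.852 = 8.771
Arc 5: start y=0.000, vy=8.771 → t=1.754, apex=3.846, x_land=120.057, impact vy=-8.771
  bounce: vy ← 0.74·8.771 = 6.490

1 5.088 42.773 36.480
2 4.329 23.422 67.517
3 3.203 12.826 90.484
4 2.370 7.024 107.480
5 1.754 3.846 120.057
final: 120.057 6.490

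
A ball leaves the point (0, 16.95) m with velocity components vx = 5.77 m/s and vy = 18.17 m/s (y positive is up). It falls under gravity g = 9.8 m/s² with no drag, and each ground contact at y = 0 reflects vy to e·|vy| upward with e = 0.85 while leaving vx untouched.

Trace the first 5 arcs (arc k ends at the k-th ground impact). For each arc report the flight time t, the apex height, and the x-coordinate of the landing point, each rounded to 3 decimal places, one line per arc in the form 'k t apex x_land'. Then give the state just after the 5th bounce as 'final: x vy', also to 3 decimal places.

1 4.480 33.794 25.851
2 4.464 24.416 51.611
3 3.795 17.641 73.507
4 3.226 12.746 92.119
5 2.742 9.209 107.939
final: 107.939 11.419

Arc 1: start y=16.950, vy=18.170 → t=4.480, apex=33.794, x_land=25.851, impact vy=-25.737
  bounce: vy ← 0.85·25.737 = 21.876
Arc 2: start y=0.000, vy=21.876 → t=4.464, apex=24.416, x_land=51.611, impact vy=-21.876
  bounce: vy ← 0.85·21.876 = 18.595
Arc 3: start y=0.000, vy=18.595 → t=3.795, apex=17.641, x_land=73.507, impact vy=-18.595
  bounce: vy ← 0.85·18.595 = 15.805
Arc 4: start y=0.000, vy=15.805 → t=3.226, apex=12.746, x_land=92.119, impact vy=-15.805
  bounce: vy ← 0.85·15.805 = 13.435
Arc 5: start y=0.000, vy=13.435 → t=2.742, apex=9.209, x_land=107.939, impact vy=-13.435
  bounce: vy ← 0.85·13.435 = 11.419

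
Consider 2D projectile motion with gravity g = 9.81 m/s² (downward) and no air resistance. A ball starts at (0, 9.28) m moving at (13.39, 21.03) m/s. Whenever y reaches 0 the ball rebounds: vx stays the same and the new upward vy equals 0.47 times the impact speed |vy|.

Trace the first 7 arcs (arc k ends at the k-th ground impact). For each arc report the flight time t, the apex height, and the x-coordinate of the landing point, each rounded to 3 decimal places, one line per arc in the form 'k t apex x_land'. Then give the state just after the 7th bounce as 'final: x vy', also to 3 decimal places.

1 4.691 31.821 62.810
2 2.394 7.029 94.869
3 1.125 1.553 109.936
4 0.529 0.343 117.018
5 0.249 0.076 120.347
6 0.117 0.017 121.911
7 0.055 0.004 122.646
final: 122.646 0.127

Arc 1: start y=9.280, vy=21.030 → t=4.691, apex=31.821, x_land=62.810, impact vy=-24.987
  bounce: vy ← 0.47·24.987 = 11.744
Arc 2: start y=0.000, vy=11.744 → t=2.394, apex=7.029, x_land=94.869, impact vy=-11.744
  bounce: vy ← 0.47·11.744 = 5.520
Arc 3: start y=0.000, vy=5.520 → t=1.125, apex=1.553, x_land=109.936, impact vy=-5.520
  bounce: vy ← 0.47·5.520 = 2.594
Arc 4: start y=0.000, vy=2.594 → t=0.529, apex=0.343, x_land=117.018, impact vy=-2.594
  bounce: vy ← 0.47·2.594 = 1.219
Arc 5: start y=0.000, vy=1.219 → t=0.249, apex=0.076, x_land=120.347, impact vy=-1.219
  bounce: vy ← 0.47·1.219 = 0.573
Arc 6: start y=0.000, vy=0.573 → t=0.117, apex=0.017, x_land=121.911, impact vy=-0.573
  bounce: vy ← 0.47·0.573 = 0.269
Arc 7: start y=0.000, vy=0.269 → t=0.055, apex=0.004, x_land=122.646, impact vy=-0.269
  bounce: vy ← 0.47·0.269 = 0.127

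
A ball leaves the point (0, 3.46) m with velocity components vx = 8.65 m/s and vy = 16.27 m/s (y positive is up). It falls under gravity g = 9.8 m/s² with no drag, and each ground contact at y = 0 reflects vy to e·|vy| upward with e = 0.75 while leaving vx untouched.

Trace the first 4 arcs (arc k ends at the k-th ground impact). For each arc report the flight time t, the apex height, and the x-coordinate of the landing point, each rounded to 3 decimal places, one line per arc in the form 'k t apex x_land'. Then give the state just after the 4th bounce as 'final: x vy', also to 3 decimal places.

1 3.521 16.966 30.456
2 2.791 9.543 54.600
3 2.093 5.368 72.707
4 1.570 3.020 86.288
final: 86.288 5.770

Arc 1: start y=3.460, vy=16.270 → t=3.521, apex=16.966, x_land=30.456, impact vy=-18.235
  bounce: vy ← 0.75·18.235 = 13.677
Arc 2: start y=0.000, vy=13.677 → t=2.791, apex=9.543, x_land=54.600, impact vy=-13.677
  bounce: vy ← 0.75·13.677 = 10.257
Arc 3: start y=0.000, vy=10.257 → t=2.093, apex=5.368, x_land=72.707, impact vy=-10.257
  bounce: vy ← 0.75·10.257 = 7.693
Arc 4: start y=0.000, vy=7.693 → t=1.570, apex=3.020, x_land=86.288, impact vy=-7.693
  bounce: vy ← 0.75·7.693 = 5.770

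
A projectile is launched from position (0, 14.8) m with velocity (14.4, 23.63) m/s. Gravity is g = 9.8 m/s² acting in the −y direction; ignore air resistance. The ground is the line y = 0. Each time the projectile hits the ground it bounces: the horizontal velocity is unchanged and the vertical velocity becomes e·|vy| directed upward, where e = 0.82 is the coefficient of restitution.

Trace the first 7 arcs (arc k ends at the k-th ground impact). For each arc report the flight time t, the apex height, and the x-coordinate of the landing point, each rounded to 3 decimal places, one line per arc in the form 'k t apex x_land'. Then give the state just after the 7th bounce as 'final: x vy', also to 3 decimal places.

Arc 1: start y=14.800, vy=23.630 → t=5.383, apex=43.289, x_land=77.522, impact vy=-29.128
  bounce: vy ← 0.82·29.128 = 23.885
Arc 2: start y=0.000, vy=23.885 → t=4.875, apex=29.107, x_land=147.716, impact vy=-23.885
  bounce: vy ← 0.82·23.885 = 19.586
Arc 3: start y=0.000, vy=19.586 → t=3.997, apex=19.572, x_land=205.274, impact vy=-19.586
  bounce: vy ← 0.82·19.586 = 16.060
Arc 4: start y=0.000, vy=16.060 → t=3.278, apex=13.160, x_land=252.472, impact vy=-16.060
  bounce: vy ← 0.82·16.060 = 13.170
Arc 5: start y=0.000, vy=13.170 → t=2.688, apex=8.849, x_land=291.174, impact vy=-13.170
  bounce: vy ← 0.82·13.170 = 10.799
Arc 6: start y=0.000, vy=10.799 → t=2.204, apex=5.950, x_land=322.910, impact vy=-10.799
  bounce: vy ← 0.82·10.799 = 8.855
Arc 7: start y=0.000, vy=8.855 → t=1.807, apex=4.001, x_land=348.934, impact vy=-8.855
  bounce: vy ← 0.82·8.855 = 7.261

1 5.383 43.289 77.522
2 4.875 29.107 147.716
3 3.997 19.572 205.274
4 3.278 13.160 252.472
5 2.688 8.849 291.174
6 2.204 5.950 322.910
7 1.807 4.001 348.934
final: 348.934 7.261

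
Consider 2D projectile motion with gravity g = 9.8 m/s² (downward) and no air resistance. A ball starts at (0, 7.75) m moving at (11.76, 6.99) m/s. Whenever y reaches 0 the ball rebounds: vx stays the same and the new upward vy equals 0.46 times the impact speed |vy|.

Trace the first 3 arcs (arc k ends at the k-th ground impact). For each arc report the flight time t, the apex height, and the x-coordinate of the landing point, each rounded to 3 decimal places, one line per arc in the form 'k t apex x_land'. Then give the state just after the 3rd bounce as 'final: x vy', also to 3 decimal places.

1 2.159 10.243 25.391
2 1.330 2.167 41.033
3 0.612 0.459 48.229
final: 48.229 1.379

Arc 1: start y=7.750, vy=6.990 → t=2.159, apex=10.243, x_land=25.391, impact vy=-14.169
  bounce: vy ← 0.46·14.169 = 6.518
Arc 2: start y=0.000, vy=6.518 → t=1.330, apex=2.167, x_land=41.033, impact vy=-6.518
  bounce: vy ← 0.46·6.518 = 2.998
Arc 3: start y=0.000, vy=2.998 → t=0.612, apex=0.459, x_land=48.229, impact vy=-2.998
  bounce: vy ← 0.46·2.998 = 1.379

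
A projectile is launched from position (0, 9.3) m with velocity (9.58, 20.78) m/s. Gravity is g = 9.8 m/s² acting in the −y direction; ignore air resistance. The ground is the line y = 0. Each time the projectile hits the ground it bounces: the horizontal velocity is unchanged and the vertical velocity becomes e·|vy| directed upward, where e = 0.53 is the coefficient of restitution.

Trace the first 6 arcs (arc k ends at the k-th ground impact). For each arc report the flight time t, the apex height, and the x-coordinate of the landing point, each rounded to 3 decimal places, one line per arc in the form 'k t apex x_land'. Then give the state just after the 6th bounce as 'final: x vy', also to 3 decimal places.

1 4.649 31.331 44.538
2 2.680 8.801 70.216
3 1.421 2.472 83.825
4 0.753 0.694 91.038
5 0.399 0.195 94.861
6 0.211 0.055 96.887
final: 96.887 0.549

Arc 1: start y=9.300, vy=20.780 → t=4.649, apex=31.331, x_land=44.538, impact vy=-24.781
  bounce: vy ← 0.53·24.781 = 13.134
Arc 2: start y=0.000, vy=13.134 → t=2.680, apex=8.801, x_land=70.216, impact vy=-13.134
  bounce: vy ← 0.53·13.134 = 6.961
Arc 3: start y=0.000, vy=6.961 → t=1.421, apex=2.472, x_land=83.825, impact vy=-6.961
  bounce: vy ← 0.53·6.961 = 3.689
Arc 4: start y=0.000, vy=3.689 → t=0.753, apex=0.694, x_land=91.038, impact vy=-3.689
  bounce: vy ← 0.53·3.689 = 1.955
Arc 5: start y=0.000, vy=1.955 → t=0.399, apex=0.195, x_land=94.861, impact vy=-1.955
  bounce: vy ← 0.53·1.955 = 1.036
Arc 6: start y=0.000, vy=1.036 → t=0.211, apex=0.055, x_land=96.887, impact vy=-1.036
  bounce: vy ← 0.53·1.036 = 0.549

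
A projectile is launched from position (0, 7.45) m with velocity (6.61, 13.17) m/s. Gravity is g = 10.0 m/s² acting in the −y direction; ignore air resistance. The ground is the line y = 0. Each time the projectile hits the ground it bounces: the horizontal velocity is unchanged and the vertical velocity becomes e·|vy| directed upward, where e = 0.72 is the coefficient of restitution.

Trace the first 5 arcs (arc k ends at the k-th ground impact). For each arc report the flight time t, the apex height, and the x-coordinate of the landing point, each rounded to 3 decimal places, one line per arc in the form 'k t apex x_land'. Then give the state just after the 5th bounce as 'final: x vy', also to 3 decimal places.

Arc 1: start y=7.450, vy=13.170 → t=3.113, apex=16.122, x_land=20.575, impact vy=-17.957
  bounce: vy ← 0.72·17.957 = 12.929
Arc 2: start y=0.000, vy=12.929 → t=2.586, apex=8.358, x_land=37.667, impact vy=-12.929
  bounce: vy ← 0.72·12.929 = 9.309
Arc 3: start y=0.000, vy=9.309 → t=1.862, apex=4.333, x_land=49.973, impact vy=-9.309
  bounce: vy ← 0.72·9.309 = 6.702
Arc 4: start y=0.000, vy=6.702 → t=1.340, apex=2.246, x_land=58.834, impact vy=-6.702
  bounce: vy ← 0.72·6.702 = 4.826
Arc 5: start y=0.000, vy=4.826 → t=0.965, apex=1.164, x_land=65.213, impact vy=-4.826
  bounce: vy ← 0.72·4.826 = 3.475

1 3.113 16.122 20.575
2 2.586 8.358 37.667
3 1.862 4.333 49.973
4 1.340 2.246 58.834
5 0.965 1.164 65.213
final: 65.213 3.475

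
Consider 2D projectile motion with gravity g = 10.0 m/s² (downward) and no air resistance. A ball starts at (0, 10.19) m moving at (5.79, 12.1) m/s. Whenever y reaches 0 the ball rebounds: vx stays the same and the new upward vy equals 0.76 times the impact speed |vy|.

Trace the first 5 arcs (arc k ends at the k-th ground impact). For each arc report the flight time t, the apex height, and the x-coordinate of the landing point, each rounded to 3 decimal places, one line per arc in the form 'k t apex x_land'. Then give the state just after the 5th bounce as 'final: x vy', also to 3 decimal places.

1 3.081 17.511 17.841
2 2.845 10.114 34.311
3 2.162 5.842 46.828
4 1.643 3.374 56.341
5 1.249 1.949 63.571
final: 63.571 4.745

Arc 1: start y=10.190, vy=12.100 → t=3.081, apex=17.511, x_land=17.841, impact vy=-18.714
  bounce: vy ← 0.76·18.714 = 14.223
Arc 2: start y=0.000, vy=14.223 → t=2.845, apex=10.114, x_land=34.311, impact vy=-14.223
  bounce: vy ← 0.76·14.223 = 10.809
Arc 3: start y=0.000, vy=10.809 → t=2.162, apex=5.842, x_land=46.828, impact vy=-10.809
  bounce: vy ← 0.76·10.809 = 8.215
Arc 4: start y=0.000, vy=8.215 → t=1.643, apex=3.374, x_land=56.341, impact vy=-8.215
  bounce: vy ← 0.76·8.215 = 6.243
Arc 5: start y=0.000, vy=6.243 → t=1.249, apex=1.949, x_land=63.571, impact vy=-6.243
  bounce: vy ← 0.76·6.243 = 4.745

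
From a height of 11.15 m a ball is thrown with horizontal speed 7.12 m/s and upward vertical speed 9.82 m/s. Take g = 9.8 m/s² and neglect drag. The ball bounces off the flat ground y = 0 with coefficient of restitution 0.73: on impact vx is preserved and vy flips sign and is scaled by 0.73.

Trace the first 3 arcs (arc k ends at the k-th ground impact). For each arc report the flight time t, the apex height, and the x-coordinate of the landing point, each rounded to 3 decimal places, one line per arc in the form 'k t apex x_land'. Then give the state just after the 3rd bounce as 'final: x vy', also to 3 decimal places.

1 2.813 16.070 20.029
2 2.644 8.564 38.854
3 1.930 4.564 52.596
final: 52.596 6.904

Arc 1: start y=11.150, vy=9.820 → t=2.813, apex=16.070, x_land=20.029, impact vy=-17.747
  bounce: vy ← 0.73·17.747 = 12.956
Arc 2: start y=0.000, vy=12.956 → t=2.644, apex=8.564, x_land=38.854, impact vy=-12.956
  bounce: vy ← 0.73·12.956 = 9.458
Arc 3: start y=0.000, vy=9.458 → t=1.930, apex=4.564, x_land=52.596, impact vy=-9.458
  bounce: vy ← 0.73·9.458 = 6.904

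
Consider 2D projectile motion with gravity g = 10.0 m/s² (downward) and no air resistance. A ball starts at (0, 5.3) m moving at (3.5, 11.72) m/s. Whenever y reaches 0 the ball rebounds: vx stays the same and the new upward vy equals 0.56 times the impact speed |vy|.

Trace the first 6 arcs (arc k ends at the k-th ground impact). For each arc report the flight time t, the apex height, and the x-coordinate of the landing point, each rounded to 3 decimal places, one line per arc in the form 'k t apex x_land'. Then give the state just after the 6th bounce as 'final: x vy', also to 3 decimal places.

Arc 1: start y=5.300, vy=11.720 → t=2.732, apex=12.168, x_land=9.562, impact vy=-15.600
  bounce: vy ← 0.56·15.600 = 8.736
Arc 2: start y=0.000, vy=8.736 → t=1.747, apex=3.816, x_land=15.677, impact vy=-8.736
  bounce: vy ← 0.56·8.736 = 4.892
Arc 3: start y=0.000, vy=4.892 → t=0.978, apex=1.197, x_land=19.102, impact vy=-4.892
  bounce: vy ← 0.56·4.892 = 2.740
Arc 4: start y=0.000, vy=2.740 → t=0.548, apex=0.375, x_land=21.019, impact vy=-2.740
  bounce: vy ← 0.56·2.740 = 1.534
Arc 5: start y=0.000, vy=1.534 → t=0.307, apex=0.118, x_land=22.093, impact vy=-1.534
  bounce: vy ← 0.56·1.534 = 0.859
Arc 6: start y=0.000, vy=0.859 → t=0.172, apex=0.037, x_land=22.695, impact vy=-0.859
  bounce: vy ← 0.56·0.859 = 0.481

1 2.732 12.168 9.562
2 1.747 3.816 15.677
3 0.978 1.197 19.102
4 0.548 0.375 21.019
5 0.307 0.118 22.093
6 0.172 0.037 22.695
final: 22.695 0.481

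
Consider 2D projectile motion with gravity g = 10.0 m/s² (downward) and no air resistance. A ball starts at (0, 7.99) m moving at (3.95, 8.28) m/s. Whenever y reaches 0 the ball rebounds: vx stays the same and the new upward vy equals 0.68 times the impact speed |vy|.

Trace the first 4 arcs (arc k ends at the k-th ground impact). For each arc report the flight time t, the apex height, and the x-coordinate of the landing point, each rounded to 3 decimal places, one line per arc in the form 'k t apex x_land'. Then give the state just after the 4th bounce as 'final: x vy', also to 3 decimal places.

1 2.339 11.418 9.240
2 2.055 5.280 17.358
3 1.398 2.441 22.878
4 0.950 1.129 26.631
final: 26.631 3.231

Arc 1: start y=7.990, vy=8.280 → t=2.339, apex=11.418, x_land=9.240, impact vy=-15.112
  bounce: vy ← 0.68·15.112 = 10.276
Arc 2: start y=0.000, vy=10.276 → t=2.055, apex=5.280, x_land=17.358, impact vy=-10.276
  bounce: vy ← 0.68·10.276 = 6.988
Arc 3: start y=0.000, vy=6.988 → t=1.398, apex=2.441, x_land=22.878, impact vy=-6.988
  bounce: vy ← 0.68·6.988 = 4.752
Arc 4: start y=0.000, vy=4.752 → t=0.950, apex=1.129, x_land=26.631, impact vy=-4.752
  bounce: vy ← 0.68·4.752 = 3.231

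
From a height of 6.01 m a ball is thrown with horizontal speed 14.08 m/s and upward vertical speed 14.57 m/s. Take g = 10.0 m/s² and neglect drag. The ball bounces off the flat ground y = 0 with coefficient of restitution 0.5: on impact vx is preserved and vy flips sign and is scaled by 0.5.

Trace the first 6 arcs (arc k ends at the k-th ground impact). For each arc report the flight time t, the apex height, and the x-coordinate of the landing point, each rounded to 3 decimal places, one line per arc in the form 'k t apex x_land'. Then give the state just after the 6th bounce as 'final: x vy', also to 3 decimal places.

Arc 1: start y=6.010, vy=14.570 → t=3.280, apex=16.624, x_land=46.188, impact vy=-18.234
  bounce: vy ← 0.5·18.234 = 9.117
Arc 2: start y=0.000, vy=9.117 → t=1.823, apex=4.156, x_land=71.862, impact vy=-9.117
  bounce: vy ← 0.5·9.117 = 4.559
Arc 3: start y=0.000, vy=4.559 → t=0.912, apex=1.039, x_land=84.699, impact vy=-4.559
  bounce: vy ← 0.5·4.559 = 2.279
Arc 4: start y=0.000, vy=2.279 → t=0.456, apex=0.260, x_land=91.117, impact vy=-2.279
  bounce: vy ← 0.5·2.279 = 1.140
Arc 5: start y=0.000, vy=1.140 → t=0.228, apex=0.065, x_land=94.326, impact vy=-1.140
  bounce: vy ← 0.5·1.140 = 0.570
Arc 6: start y=0.000, vy=0.570 → t=0.114, apex=0.016, x_land=95.931, impact vy=-0.570
  bounce: vy ← 0.5·0.570 = 0.285

1 3.280 16.624 46.188
2 1.823 4.156 71.862
3 0.912 1.039 84.699
4 0.456 0.260 91.117
5 0.228 0.065 94.326
6 0.114 0.016 95.931
final: 95.931 0.285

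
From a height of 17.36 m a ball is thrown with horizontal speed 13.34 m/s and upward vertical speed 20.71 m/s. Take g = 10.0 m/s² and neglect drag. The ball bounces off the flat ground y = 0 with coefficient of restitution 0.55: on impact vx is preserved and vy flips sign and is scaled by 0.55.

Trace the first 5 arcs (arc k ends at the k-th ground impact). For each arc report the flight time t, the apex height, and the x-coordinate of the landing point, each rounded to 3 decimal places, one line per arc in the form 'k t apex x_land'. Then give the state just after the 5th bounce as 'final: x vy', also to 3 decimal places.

1 4.857 38.805 64.791
2 3.064 11.739 105.670
3 1.685 3.551 128.154
4 0.927 1.074 140.520
5 0.510 0.325 147.322
final: 147.322 1.402

Arc 1: start y=17.360, vy=20.710 → t=4.857, apex=38.805, x_land=64.791, impact vy=-27.859
  bounce: vy ← 0.55·27.859 = 15.322
Arc 2: start y=0.000, vy=15.322 → t=3.064, apex=11.739, x_land=105.670, impact vy=-15.322
  bounce: vy ← 0.55·15.322 = 8.427
Arc 3: start y=0.000, vy=8.427 → t=1.685, apex=3.551, x_land=128.154, impact vy=-8.427
  bounce: vy ← 0.55·8.427 = 4.635
Arc 4: start y=0.000, vy=4.635 → t=0.927, apex=1.074, x_land=140.520, impact vy=-4.635
  bounce: vy ← 0.55·4.635 = 2.549
Arc 5: start y=0.000, vy=2.549 → t=0.510, apex=0.325, x_land=147.322, impact vy=-2.549
  bounce: vy ← 0.55·2.549 = 1.402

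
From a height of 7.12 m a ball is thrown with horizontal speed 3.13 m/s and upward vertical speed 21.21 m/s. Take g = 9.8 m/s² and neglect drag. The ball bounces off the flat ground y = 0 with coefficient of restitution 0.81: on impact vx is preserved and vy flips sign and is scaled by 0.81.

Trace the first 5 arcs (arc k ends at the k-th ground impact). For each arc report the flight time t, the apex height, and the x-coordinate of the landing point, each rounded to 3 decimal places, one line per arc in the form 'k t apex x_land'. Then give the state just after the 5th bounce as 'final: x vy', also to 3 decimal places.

Arc 1: start y=7.120, vy=21.210 → t=4.642, apex=30.072, x_land=14.528, impact vy=-24.278
  bounce: vy ← 0.81·24.278 = 19.665
Arc 2: start y=0.000, vy=19.665 → t=4.013, apex=19.730, x_land=27.090, impact vy=-19.665
  bounce: vy ← 0.81·19.665 = 15.929
Arc 3: start y=0.000, vy=15.929 → t=3.251, apex=12.945, x_land=37.265, impact vy=-15.929
  bounce: vy ← 0.81·15.929 = 12.902
Arc 4: start y=0.000, vy=12.902 → t=2.633, apex=8.493, x_land=45.506, impact vy=-12.902
  bounce: vy ← 0.81·12.902 = 10.451
Arc 5: start y=0.000, vy=10.451 → t=2.133, apex=5.572, x_land=52.182, impact vy=-10.451
  bounce: vy ← 0.81·10.451 = 8.465

1 4.642 30.072 14.528
2 4.013 19.730 27.090
3 3.251 12.945 37.265
4 2.633 8.493 45.506
5 2.133 5.572 52.182
final: 52.182 8.465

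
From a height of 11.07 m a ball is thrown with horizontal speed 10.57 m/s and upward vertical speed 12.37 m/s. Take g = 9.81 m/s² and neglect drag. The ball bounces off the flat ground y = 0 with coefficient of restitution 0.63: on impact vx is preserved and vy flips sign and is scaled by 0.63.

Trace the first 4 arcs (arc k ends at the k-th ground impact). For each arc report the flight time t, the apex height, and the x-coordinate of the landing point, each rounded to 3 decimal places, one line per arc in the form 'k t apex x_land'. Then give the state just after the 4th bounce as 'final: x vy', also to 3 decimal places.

1 3.222 18.869 34.060
2 2.471 7.489 60.181
3 1.557 2.972 76.638
4 0.981 1.180 87.006
final: 87.006 3.031

Arc 1: start y=11.070, vy=12.370 → t=3.222, apex=18.869, x_land=34.060, impact vy=-19.241
  bounce: vy ← 0.63·19.241 = 12.122
Arc 2: start y=0.000, vy=12.122 → t=2.471, apex=7.489, x_land=60.181, impact vy=-12.122
  bounce: vy ← 0.63·12.122 = 7.637
Arc 3: start y=0.000, vy=7.637 → t=1.557, apex=2.972, x_land=76.638, impact vy=-7.637
  bounce: vy ← 0.63·7.637 = 4.811
Arc 4: start y=0.000, vy=4.811 → t=0.981, apex=1.180, x_land=87.006, impact vy=-4.811
  bounce: vy ← 0.63·4.811 = 3.031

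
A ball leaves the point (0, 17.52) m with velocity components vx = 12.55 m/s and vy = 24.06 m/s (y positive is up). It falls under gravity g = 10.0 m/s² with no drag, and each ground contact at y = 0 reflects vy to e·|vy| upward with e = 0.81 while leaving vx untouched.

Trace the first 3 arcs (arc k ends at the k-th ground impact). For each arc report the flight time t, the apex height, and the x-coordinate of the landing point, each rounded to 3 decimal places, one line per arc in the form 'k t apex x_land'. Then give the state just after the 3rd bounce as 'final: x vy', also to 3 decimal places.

1 5.454 46.464 68.453
2 4.938 30.485 130.430
3 4.000 20.001 180.632
final: 180.632 16.201

Arc 1: start y=17.520, vy=24.060 → t=5.454, apex=46.464, x_land=68.453, impact vy=-30.484
  bounce: vy ← 0.81·30.484 = 24.692
Arc 2: start y=0.000, vy=24.692 → t=4.938, apex=30.485, x_land=130.430, impact vy=-24.692
  bounce: vy ← 0.81·24.692 = 20.001
Arc 3: start y=0.000, vy=20.001 → t=4.000, apex=20.001, x_land=180.632, impact vy=-20.001
  bounce: vy ← 0.81·20.001 = 16.201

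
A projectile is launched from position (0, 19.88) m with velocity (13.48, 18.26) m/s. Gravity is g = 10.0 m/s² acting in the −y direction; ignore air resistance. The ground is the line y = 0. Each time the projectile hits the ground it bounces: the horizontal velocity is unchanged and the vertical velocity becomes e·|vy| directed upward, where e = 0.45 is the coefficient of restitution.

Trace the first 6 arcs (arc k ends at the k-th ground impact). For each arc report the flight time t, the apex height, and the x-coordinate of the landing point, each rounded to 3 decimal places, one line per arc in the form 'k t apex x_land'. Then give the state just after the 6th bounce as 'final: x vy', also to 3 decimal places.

1 4.530 36.551 61.061
2 2.433 7.402 93.863
3 1.095 1.499 108.624
4 0.493 0.304 115.266
5 0.222 0.061 118.255
6 0.100 0.012 119.600
final: 119.600 0.225

Arc 1: start y=19.880, vy=18.260 → t=4.530, apex=36.551, x_land=61.061, impact vy=-27.038
  bounce: vy ← 0.45·27.038 = 12.167
Arc 2: start y=0.000, vy=12.167 → t=2.433, apex=7.402, x_land=93.863, impact vy=-12.167
  bounce: vy ← 0.45·12.167 = 5.475
Arc 3: start y=0.000, vy=5.475 → t=1.095, apex=1.499, x_land=108.624, impact vy=-5.475
  bounce: vy ← 0.45·5.475 = 2.464
Arc 4: start y=0.000, vy=2.464 → t=0.493, apex=0.304, x_land=115.266, impact vy=-2.464
  bounce: vy ← 0.45·2.464 = 1.109
Arc 5: start y=0.000, vy=1.109 → t=0.222, apex=0.061, x_land=118.255, impact vy=-1.109
  bounce: vy ← 0.45·1.109 = 0.499
Arc 6: start y=0.000, vy=0.499 → t=0.100, apex=0.012, x_land=119.600, impact vy=-0.499
  bounce: vy ← 0.45·0.499 = 0.225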